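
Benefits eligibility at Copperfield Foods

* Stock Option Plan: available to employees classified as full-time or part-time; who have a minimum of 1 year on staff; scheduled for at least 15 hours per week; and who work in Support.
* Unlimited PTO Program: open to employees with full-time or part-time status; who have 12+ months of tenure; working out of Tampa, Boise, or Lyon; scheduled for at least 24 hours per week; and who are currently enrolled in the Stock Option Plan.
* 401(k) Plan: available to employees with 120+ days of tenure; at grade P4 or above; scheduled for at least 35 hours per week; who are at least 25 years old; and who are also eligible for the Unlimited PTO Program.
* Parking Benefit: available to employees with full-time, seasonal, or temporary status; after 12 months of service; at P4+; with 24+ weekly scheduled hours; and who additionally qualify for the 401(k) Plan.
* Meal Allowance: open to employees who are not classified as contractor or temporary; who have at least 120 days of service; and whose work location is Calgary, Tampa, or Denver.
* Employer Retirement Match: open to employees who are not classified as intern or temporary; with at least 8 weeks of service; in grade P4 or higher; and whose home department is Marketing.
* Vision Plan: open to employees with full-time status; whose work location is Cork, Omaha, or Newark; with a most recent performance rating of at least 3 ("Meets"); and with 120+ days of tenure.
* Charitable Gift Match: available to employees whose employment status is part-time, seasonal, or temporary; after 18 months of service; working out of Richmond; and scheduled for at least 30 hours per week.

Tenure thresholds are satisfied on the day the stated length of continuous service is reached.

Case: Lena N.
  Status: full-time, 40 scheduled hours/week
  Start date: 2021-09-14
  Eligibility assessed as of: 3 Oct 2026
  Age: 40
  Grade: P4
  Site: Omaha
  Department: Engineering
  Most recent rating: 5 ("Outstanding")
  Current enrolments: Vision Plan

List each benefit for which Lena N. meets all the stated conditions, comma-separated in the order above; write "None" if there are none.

Service from 2021-09-14 to 3 Oct 2026: 1845 days.
Stock Option Plan — status full-time ✓; service 1845 days ≥ 1 year (≈365 days) ✓; 40 hrs/wk ≥ 15 ✓; dept Engineering ✗ → not eligible.
Unlimited PTO Program — status full-time ✓; service 1845 days ≥ 12 months (≈360 days) ✓; site Omaha ✗ (not Tampa, Boise, or Lyon) → not eligible.
401(k) Plan — service 1845 days ≥ 120 days ✓; grade P4 ≥ P4 ✓; 40 hrs/wk ≥ 35 ✓; age 40 ≥ 25 ✓; not eligible for Unlimited PTO Program ✗ → not eligible.
Parking Benefit — status full-time ✓; service 1845 days ≥ 12 months (≈360 days) ✓; grade P4 ≥ P4 ✓; 40 hrs/wk ≥ 24 ✓; not eligible for 401(k) Plan ✗ → not eligible.
Meal Allowance — status full-time ✓ (not excluded); service 1845 days ≥ 120 days ✓; site Omaha ✗ (not Calgary, Tampa, or Denver) → not eligible.
Employer Retirement Match — status full-time ✓ (not excluded); service 1845 days ≥ 8 weeks (≈56 days) ✓; grade P4 ≥ P4 ✓; dept Engineering ✗ → not eligible.
Vision Plan — status full-time ✓; site Omaha ✓; rating 5 ≥ 3 ✓; service 1845 days ≥ 120 days ✓ → eligible.
Charitable Gift Match — status full-time ✗ (requires part-time, seasonal, or temporary) → not eligible.

Vision Plan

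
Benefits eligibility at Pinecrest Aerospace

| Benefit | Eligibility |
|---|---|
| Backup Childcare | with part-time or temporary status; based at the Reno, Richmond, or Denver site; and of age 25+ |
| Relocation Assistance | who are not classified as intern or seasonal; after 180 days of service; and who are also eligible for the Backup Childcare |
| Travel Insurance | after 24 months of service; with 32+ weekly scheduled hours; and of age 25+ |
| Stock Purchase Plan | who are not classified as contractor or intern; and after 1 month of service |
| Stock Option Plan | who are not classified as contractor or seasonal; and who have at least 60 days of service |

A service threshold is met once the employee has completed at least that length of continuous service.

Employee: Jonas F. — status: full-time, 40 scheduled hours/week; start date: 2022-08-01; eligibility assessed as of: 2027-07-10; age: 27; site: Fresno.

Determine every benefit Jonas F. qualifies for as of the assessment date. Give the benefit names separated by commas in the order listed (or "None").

Service from 2022-08-01 to 2027-07-10: 1804 days.
Backup Childcare — status full-time ✗ (requires part-time or temporary) → not eligible.
Relocation Assistance — status full-time ✓ (not excluded); service 1804 days ≥ 180 days ✓; not eligible for Backup Childcare ✗ → not eligible.
Travel Insurance — service 1804 days ≥ 24 months (≈720 days) ✓; 40 hrs/wk ≥ 32 ✓; age 27 ≥ 25 ✓ → eligible.
Stock Purchase Plan — status full-time ✓ (not excluded); service 1804 days ≥ 1 month (≈30 days) ✓ → eligible.
Stock Option Plan — status full-time ✓ (not excluded); service 1804 days ≥ 60 days ✓ → eligible.

Travel Insurance, Stock Purchase Plan, Stock Option Plan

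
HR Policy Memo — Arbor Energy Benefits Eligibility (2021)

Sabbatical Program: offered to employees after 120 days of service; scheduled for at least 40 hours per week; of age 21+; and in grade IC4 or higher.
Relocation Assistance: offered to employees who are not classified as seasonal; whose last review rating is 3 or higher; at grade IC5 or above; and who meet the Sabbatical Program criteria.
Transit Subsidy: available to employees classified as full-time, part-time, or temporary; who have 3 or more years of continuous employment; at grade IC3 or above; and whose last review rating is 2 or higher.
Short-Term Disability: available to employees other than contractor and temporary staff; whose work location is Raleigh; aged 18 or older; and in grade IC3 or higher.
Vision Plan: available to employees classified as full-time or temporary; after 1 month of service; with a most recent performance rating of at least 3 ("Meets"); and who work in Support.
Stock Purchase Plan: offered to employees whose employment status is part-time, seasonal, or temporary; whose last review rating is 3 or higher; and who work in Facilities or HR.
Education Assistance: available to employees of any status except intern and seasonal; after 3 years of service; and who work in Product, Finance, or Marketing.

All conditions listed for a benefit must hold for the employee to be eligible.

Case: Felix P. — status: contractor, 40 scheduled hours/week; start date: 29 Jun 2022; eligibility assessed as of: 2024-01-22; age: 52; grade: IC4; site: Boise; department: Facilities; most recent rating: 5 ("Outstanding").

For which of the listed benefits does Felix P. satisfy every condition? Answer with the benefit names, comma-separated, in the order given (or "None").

Sabbatical Program

Service from 29 Jun 2022 to 2024-01-22: 572 days.
Sabbatical Program — service 572 days ≥ 120 days ✓; 40 hrs/wk ≥ 40 ✓; age 52 ≥ 21 ✓; grade IC4 ≥ IC4 ✓ → eligible.
Relocation Assistance — status contractor ✓ (not excluded); rating 5 ≥ 3 ✓; grade IC4 < IC5 ✗ → not eligible.
Transit Subsidy — status contractor ✗ (requires full-time, part-time, or temporary) → not eligible.
Short-Term Disability — status contractor ✗ (excluded) → not eligible.
Vision Plan — status contractor ✗ (requires full-time or temporary) → not eligible.
Stock Purchase Plan — status contractor ✗ (requires part-time, seasonal, or temporary) → not eligible.
Education Assistance — status contractor ✓ (not excluded); service 572 days < 3 years (≈1095 days) ✗ → not eligible.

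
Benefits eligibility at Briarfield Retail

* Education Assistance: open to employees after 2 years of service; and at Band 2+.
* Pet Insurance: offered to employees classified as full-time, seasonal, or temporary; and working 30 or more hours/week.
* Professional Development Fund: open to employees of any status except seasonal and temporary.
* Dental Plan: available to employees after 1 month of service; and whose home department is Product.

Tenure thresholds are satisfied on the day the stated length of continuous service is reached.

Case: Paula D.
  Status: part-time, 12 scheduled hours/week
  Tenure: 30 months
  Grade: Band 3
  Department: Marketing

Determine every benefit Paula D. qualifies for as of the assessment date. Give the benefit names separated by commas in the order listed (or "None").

Education Assistance — service 30 months ≥ 2 years (≈730 days) ✓; grade Band 3 ≥ Band 2 ✓ → eligible.
Pet Insurance — status part-time ✗ (requires full-time, seasonal, or temporary) → not eligible.
Professional Development Fund — status part-time ✓ (not excluded) → eligible.
Dental Plan — service 30 months ≥ 1 month ✓; dept Marketing ✗ → not eligible.

Education Assistance, Professional Development Fund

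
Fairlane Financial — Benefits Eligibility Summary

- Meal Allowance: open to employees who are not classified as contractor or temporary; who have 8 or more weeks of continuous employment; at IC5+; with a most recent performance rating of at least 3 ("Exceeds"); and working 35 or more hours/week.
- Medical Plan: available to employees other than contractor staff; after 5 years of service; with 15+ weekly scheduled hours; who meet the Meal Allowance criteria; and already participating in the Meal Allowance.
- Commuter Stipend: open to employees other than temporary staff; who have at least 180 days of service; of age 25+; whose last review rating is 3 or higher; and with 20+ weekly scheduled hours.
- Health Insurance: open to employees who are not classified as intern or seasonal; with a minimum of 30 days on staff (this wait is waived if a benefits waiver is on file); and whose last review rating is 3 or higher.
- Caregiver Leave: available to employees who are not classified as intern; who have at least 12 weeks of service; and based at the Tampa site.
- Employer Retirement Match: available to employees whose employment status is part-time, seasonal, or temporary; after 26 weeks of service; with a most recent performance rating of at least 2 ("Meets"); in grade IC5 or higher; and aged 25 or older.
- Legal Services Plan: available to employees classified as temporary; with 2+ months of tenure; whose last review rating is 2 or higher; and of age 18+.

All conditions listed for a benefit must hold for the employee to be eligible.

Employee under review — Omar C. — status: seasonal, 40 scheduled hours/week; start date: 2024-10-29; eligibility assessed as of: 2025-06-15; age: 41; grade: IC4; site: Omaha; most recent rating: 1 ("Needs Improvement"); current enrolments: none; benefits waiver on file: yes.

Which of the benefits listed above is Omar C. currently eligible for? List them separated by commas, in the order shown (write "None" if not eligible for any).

None

Service from 2024-10-29 to 2025-06-15: 229 days.
Meal Allowance — status seasonal ✓ (not excluded); service 229 days ≥ 8 weeks (≈56 days) ✓; grade IC4 < IC5 ✗ → not eligible.
Medical Plan — status seasonal ✓ (not excluded); service 229 days < 5 years (≈1825 days) ✗ → not eligible.
Commuter Stipend — status seasonal ✓ (not excluded); service 229 days ≥ 180 days ✓; age 41 ≥ 25 ✓; rating 1 < 3 ✗ → not eligible.
Health Insurance — status seasonal ✗ (excluded) → not eligible.
Caregiver Leave — status seasonal ✓ (not excluded); service 229 days ≥ 12 weeks (≈84 days) ✓; site Omaha ✗ (not Tampa) → not eligible.
Employer Retirement Match — status seasonal ✓; service 229 days ≥ 26 weeks (≈182 days) ✓; rating 1 < 2 ✗ → not eligible.
Legal Services Plan — status seasonal ✗ (requires temporary) → not eligible.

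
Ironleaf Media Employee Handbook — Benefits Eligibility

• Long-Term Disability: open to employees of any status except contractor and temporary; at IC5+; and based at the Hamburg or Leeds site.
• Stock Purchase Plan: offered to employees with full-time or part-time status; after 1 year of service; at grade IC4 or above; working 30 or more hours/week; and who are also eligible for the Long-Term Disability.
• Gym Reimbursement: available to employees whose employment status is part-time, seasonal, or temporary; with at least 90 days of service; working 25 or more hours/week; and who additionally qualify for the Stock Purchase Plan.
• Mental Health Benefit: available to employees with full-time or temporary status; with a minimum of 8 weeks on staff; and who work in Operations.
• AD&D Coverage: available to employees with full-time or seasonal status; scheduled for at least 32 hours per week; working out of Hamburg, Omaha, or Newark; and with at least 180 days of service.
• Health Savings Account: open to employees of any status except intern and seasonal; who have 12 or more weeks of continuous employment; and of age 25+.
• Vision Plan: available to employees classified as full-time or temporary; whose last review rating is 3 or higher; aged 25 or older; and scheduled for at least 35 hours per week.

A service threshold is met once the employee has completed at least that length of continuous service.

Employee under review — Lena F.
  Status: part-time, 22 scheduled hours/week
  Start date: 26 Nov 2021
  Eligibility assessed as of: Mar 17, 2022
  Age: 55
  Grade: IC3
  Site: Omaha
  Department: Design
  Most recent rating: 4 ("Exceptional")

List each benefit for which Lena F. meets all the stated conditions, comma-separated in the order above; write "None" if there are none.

Health Savings Account

Service from 26 Nov 2021 to Mar 17, 2022: 111 days.
Long-Term Disability — status part-time ✓ (not excluded); grade IC3 < IC5 ✗ → not eligible.
Stock Purchase Plan — status part-time ✓; service 111 days < 1 year (≈365 days) ✗ → not eligible.
Gym Reimbursement — status part-time ✓; service 111 days ≥ 90 days ✓; 22 hrs/wk < 25 ✗ → not eligible.
Mental Health Benefit — status part-time ✗ (requires full-time or temporary) → not eligible.
AD&D Coverage — status part-time ✗ (requires full-time or seasonal) → not eligible.
Health Savings Account — status part-time ✓ (not excluded); service 111 days ≥ 12 weeks (≈84 days) ✓; age 55 ≥ 25 ✓ → eligible.
Vision Plan — status part-time ✗ (requires full-time or temporary) → not eligible.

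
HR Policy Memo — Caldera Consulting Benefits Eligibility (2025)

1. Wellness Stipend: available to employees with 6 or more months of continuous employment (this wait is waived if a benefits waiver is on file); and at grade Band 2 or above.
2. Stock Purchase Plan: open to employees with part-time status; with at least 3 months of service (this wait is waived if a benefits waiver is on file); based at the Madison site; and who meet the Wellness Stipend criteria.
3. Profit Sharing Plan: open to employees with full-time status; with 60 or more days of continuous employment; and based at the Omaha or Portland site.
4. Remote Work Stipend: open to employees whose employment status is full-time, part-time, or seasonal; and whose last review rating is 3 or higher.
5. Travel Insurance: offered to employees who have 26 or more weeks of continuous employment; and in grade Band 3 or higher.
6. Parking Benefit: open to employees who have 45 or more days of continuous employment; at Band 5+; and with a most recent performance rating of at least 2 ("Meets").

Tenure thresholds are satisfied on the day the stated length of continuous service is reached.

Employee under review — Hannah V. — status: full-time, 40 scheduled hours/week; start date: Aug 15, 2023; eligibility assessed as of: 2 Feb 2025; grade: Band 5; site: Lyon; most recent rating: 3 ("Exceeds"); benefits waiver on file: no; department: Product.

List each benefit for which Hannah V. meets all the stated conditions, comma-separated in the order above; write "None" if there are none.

Service from Aug 15, 2023 to 2 Feb 2025: 537 days.
Wellness Stipend — no waiver, service 537 days ≥ 6 months (≈180 days) ✓; grade Band 5 ≥ Band 2 ✓ → eligible.
Stock Purchase Plan — status full-time ✗ (requires part-time) → not eligible.
Profit Sharing Plan — status full-time ✓; service 537 days ≥ 60 days ✓; site Lyon ✗ (not Omaha or Portland) → not eligible.
Remote Work Stipend — status full-time ✓; rating 3 ≥ 3 ✓ → eligible.
Travel Insurance — service 537 days ≥ 26 weeks (≈182 days) ✓; grade Band 5 ≥ Band 3 ✓ → eligible.
Parking Benefit — service 537 days ≥ 45 days ✓; grade Band 5 ≥ Band 5 ✓; rating 3 ≥ 2 ✓ → eligible.

Wellness Stipend, Remote Work Stipend, Travel Insurance, Parking Benefit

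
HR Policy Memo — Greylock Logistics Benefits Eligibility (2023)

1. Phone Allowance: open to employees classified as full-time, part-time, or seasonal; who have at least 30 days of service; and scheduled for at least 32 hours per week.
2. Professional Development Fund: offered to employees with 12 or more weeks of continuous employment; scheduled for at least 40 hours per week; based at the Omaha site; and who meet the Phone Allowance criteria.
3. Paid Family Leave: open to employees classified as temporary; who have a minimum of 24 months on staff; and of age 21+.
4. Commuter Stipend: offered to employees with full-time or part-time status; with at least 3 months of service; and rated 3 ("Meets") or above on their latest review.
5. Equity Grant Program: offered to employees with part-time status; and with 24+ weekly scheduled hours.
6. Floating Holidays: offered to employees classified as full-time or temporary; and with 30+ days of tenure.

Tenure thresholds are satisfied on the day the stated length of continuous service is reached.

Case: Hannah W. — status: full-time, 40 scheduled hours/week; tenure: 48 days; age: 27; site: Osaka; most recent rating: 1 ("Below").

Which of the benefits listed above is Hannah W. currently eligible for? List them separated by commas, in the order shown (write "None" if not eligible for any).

Phone Allowance — status full-time ✓; service 48 days ≥ 30 days ✓; 40 hrs/wk ≥ 32 ✓ → eligible.
Professional Development Fund — service 48 days < 12 weeks (≈84 days) ✗ → not eligible.
Paid Family Leave — status full-time ✗ (requires temporary) → not eligible.
Commuter Stipend — status full-time ✓; service 48 days < 3 months (≈90 days) ✗ → not eligible.
Equity Grant Program — status full-time ✗ (requires part-time) → not eligible.
Floating Holidays — status full-time ✓; service 48 days ≥ 30 days ✓ → eligible.

Phone Allowance, Floating Holidays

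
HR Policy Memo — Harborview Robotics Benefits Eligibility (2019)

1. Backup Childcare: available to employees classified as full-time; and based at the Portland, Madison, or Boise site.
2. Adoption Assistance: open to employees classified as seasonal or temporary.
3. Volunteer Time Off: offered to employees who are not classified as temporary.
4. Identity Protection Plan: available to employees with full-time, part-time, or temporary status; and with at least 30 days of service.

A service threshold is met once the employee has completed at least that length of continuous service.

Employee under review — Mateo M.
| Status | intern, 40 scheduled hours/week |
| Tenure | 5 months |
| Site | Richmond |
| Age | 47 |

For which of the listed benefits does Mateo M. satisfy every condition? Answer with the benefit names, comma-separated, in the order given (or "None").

Volunteer Time Off

Backup Childcare — status intern ✗ (requires full-time) → not eligible.
Adoption Assistance — status intern ✗ (requires seasonal or temporary) → not eligible.
Volunteer Time Off — status intern ✓ (not excluded) → eligible.
Identity Protection Plan — status intern ✗ (requires full-time, part-time, or temporary) → not eligible.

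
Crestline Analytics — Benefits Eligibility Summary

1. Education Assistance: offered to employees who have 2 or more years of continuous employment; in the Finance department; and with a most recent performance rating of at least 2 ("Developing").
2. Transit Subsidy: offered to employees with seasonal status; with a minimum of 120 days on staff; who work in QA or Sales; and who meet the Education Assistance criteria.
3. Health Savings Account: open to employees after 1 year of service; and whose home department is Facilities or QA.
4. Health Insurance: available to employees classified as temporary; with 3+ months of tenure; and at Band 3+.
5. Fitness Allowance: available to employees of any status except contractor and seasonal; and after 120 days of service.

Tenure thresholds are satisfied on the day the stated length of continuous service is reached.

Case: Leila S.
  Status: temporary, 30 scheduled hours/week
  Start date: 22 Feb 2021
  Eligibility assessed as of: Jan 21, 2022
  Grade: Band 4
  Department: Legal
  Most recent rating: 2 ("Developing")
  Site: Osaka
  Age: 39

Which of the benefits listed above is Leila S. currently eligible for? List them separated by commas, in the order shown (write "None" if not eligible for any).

Service from 22 Feb 2021 to Jan 21, 2022: 333 days.
Education Assistance — service 333 days < 2 years (≈730 days) ✗ → not eligible.
Transit Subsidy — status temporary ✗ (requires seasonal) → not eligible.
Health Savings Account — service 333 days < 1 year (≈365 days) ✗ → not eligible.
Health Insurance — status temporary ✓; service 333 days ≥ 3 months (≈90 days) ✓; grade Band 4 ≥ Band 3 ✓ → eligible.
Fitness Allowance — status temporary ✓ (not excluded); service 333 days ≥ 120 days ✓ → eligible.

Health Insurance, Fitness Allowance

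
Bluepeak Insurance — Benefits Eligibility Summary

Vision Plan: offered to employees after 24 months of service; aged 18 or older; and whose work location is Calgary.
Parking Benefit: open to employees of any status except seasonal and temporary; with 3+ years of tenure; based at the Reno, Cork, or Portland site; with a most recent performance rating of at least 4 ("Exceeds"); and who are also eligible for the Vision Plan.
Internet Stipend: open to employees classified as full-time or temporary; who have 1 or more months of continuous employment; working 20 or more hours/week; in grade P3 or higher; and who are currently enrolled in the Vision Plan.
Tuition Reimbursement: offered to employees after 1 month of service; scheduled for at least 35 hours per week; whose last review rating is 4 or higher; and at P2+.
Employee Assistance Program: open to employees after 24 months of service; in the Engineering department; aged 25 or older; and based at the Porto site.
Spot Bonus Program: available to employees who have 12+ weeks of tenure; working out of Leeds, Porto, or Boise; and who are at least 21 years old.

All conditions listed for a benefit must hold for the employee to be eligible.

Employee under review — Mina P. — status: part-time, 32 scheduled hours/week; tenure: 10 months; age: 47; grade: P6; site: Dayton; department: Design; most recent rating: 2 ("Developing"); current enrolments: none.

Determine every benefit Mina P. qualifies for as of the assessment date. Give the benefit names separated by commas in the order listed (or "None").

Vision Plan — service 10 months < 24 months ✗ → not eligible.
Parking Benefit — status part-time ✓ (not excluded); service 10 months < 3 years (≈1095 days) ✗ → not eligible.
Internet Stipend — status part-time ✗ (requires full-time or temporary) → not eligible.
Tuition Reimbursement — service 10 months ≥ 1 month ✓; 32 hrs/wk < 35 ✗ → not eligible.
Employee Assistance Program — service 10 months < 24 months ✗ → not eligible.
Spot Bonus Program — service 10 months ≥ 12 weeks (≈84 days) ✓; site Dayton ✗ (not Leeds, Porto, or Boise) → not eligible.

None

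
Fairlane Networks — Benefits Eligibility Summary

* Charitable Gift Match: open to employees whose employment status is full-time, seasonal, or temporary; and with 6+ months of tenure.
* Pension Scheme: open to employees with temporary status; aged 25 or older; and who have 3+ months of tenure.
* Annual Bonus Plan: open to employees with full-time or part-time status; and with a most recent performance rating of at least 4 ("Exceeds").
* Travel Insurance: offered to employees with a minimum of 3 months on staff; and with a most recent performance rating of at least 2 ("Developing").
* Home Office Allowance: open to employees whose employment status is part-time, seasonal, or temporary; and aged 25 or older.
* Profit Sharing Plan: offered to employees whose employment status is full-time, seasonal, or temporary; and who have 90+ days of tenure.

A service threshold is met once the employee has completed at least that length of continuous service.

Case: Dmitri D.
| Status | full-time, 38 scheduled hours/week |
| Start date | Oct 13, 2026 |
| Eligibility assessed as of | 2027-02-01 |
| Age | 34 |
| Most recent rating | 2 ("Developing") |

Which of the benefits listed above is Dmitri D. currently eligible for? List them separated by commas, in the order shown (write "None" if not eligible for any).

Travel Insurance, Profit Sharing Plan

Service from Oct 13, 2026 to 2027-02-01: 111 days.
Charitable Gift Match — status full-time ✓; service 111 days < 6 months (≈180 days) ✗ → not eligible.
Pension Scheme — status full-time ✗ (requires temporary) → not eligible.
Annual Bonus Plan — status full-time ✓; rating 2 < 4 ✗ → not eligible.
Travel Insurance — service 111 days ≥ 3 months (≈90 days) ✓; rating 2 ≥ 2 ✓ → eligible.
Home Office Allowance — status full-time ✗ (requires part-time, seasonal, or temporary) → not eligible.
Profit Sharing Plan — status full-time ✓; service 111 days ≥ 90 days ✓ → eligible.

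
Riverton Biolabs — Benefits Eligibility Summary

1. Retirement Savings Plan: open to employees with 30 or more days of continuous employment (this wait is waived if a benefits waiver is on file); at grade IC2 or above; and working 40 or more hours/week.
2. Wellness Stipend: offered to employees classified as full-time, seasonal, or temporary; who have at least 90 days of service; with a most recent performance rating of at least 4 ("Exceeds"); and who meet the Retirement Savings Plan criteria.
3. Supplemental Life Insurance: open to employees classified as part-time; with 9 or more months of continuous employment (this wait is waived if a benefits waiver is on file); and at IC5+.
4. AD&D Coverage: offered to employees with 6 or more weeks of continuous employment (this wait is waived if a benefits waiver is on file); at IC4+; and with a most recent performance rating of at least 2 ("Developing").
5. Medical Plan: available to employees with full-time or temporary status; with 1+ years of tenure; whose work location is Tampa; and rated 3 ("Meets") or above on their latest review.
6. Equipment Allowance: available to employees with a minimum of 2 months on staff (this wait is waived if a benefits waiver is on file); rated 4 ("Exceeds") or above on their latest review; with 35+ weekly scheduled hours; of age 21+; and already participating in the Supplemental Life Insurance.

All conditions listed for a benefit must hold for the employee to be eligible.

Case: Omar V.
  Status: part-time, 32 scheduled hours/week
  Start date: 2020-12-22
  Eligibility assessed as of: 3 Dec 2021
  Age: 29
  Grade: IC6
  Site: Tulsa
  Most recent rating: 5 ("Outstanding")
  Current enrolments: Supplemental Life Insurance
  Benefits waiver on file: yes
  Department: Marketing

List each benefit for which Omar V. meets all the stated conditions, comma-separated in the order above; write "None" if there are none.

Supplemental Life Insurance, AD&D Coverage

Service from 2020-12-22 to 3 Dec 2021: 346 days.
Retirement Savings Plan — benefits waiver on file ✓; grade IC6 ≥ IC2 ✓; 32 hrs/wk < 40 ✗ → not eligible.
Wellness Stipend — status part-time ✗ (requires full-time, seasonal, or temporary) → not eligible.
Supplemental Life Insurance — status part-time ✓; benefits waiver on file ✓; grade IC6 ≥ IC5 ✓ → eligible.
AD&D Coverage — benefits waiver on file ✓; grade IC6 ≥ IC4 ✓; rating 5 ≥ 2 ✓ → eligible.
Medical Plan — status part-time ✗ (requires full-time or temporary) → not eligible.
Equipment Allowance — benefits waiver on file ✓; rating 5 ≥ 4 ✓; 32 hrs/wk < 35 ✗ → not eligible.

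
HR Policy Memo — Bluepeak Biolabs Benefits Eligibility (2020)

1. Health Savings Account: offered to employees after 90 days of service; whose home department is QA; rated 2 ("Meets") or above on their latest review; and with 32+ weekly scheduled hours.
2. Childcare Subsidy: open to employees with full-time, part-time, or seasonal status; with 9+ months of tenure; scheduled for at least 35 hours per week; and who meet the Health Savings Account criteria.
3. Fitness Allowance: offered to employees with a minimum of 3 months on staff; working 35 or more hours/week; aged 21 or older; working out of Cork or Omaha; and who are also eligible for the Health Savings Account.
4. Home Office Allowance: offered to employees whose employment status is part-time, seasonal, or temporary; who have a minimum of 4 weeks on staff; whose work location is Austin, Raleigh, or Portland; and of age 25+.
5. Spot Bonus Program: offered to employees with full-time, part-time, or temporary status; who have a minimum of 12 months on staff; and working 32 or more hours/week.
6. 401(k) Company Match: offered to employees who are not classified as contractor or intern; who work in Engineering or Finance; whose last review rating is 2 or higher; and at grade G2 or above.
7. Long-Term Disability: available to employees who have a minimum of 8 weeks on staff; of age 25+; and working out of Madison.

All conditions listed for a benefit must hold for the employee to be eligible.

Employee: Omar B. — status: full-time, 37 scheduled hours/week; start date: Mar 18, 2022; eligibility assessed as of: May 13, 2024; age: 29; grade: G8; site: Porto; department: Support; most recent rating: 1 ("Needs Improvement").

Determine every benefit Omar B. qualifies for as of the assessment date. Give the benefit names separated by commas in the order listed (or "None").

Spot Bonus Program

Service from Mar 18, 2022 to May 13, 2024: 787 days.
Health Savings Account — service 787 days ≥ 90 days ✓; dept Support ✗ → not eligible.
Childcare Subsidy — status full-time ✓; service 787 days ≥ 9 months (≈270 days) ✓; 37 hrs/wk ≥ 35 ✓; not eligible for Health Savings Account ✗ → not eligible.
Fitness Allowance — service 787 days ≥ 3 months (≈90 days) ✓; 37 hrs/wk ≥ 35 ✓; age 29 ≥ 21 ✓; site Porto ✗ (not Cork or Omaha) → not eligible.
Home Office Allowance — status full-time ✗ (requires part-time, seasonal, or temporary) → not eligible.
Spot Bonus Program — status full-time ✓; service 787 days ≥ 12 months (≈360 days) ✓; 37 hrs/wk ≥ 32 ✓ → eligible.
401(k) Company Match — status full-time ✓ (not excluded); dept Support ✗ → not eligible.
Long-Term Disability — service 787 days ≥ 8 weeks (≈56 days) ✓; age 29 ≥ 25 ✓; site Porto ✗ (not Madison) → not eligible.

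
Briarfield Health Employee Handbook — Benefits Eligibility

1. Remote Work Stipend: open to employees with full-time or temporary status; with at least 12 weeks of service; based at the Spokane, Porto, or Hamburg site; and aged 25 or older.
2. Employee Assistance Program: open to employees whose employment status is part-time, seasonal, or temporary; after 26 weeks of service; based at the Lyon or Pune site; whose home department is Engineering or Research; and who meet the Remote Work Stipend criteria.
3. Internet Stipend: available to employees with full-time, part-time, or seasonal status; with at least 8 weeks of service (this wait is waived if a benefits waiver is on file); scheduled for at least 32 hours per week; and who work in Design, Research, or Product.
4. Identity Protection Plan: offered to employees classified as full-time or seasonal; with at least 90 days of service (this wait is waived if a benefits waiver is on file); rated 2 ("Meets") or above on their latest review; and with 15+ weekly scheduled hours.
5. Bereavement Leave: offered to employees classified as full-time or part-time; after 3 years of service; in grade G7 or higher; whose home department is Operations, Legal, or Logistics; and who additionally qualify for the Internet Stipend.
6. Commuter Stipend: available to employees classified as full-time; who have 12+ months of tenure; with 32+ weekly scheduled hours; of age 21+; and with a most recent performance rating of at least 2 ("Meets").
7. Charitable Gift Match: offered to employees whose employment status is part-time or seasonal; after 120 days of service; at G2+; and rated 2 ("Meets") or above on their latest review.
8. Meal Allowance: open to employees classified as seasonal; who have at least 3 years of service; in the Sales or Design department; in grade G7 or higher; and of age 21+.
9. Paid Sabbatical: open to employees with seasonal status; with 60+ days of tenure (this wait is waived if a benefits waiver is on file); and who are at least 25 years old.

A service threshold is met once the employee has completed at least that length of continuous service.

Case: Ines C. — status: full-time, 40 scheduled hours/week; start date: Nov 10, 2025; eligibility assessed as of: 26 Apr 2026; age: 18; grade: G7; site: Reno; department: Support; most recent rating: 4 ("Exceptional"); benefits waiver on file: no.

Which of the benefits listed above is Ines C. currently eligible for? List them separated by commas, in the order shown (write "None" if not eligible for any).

Identity Protection Plan

Service from Nov 10, 2025 to 26 Apr 2026: 167 days.
Remote Work Stipend — status full-time ✓; service 167 days ≥ 12 weeks (≈84 days) ✓; site Reno ✗ (not Spokane, Porto, or Hamburg) → not eligible.
Employee Assistance Program — status full-time ✗ (requires part-time, seasonal, or temporary) → not eligible.
Internet Stipend — status full-time ✓; no waiver, service 167 days ≥ 8 weeks (≈56 days) ✓; 40 hrs/wk ≥ 32 ✓; dept Support ✗ → not eligible.
Identity Protection Plan — status full-time ✓; no waiver, service 167 days ≥ 90 days ✓; rating 4 ≥ 2 ✓; 40 hrs/wk ≥ 15 ✓ → eligible.
Bereavement Leave — status full-time ✓; service 167 days < 3 years (≈1095 days) ✗ → not eligible.
Commuter Stipend — status full-time ✓; service 167 days < 12 months (≈360 days) ✗ → not eligible.
Charitable Gift Match — status full-time ✗ (requires part-time or seasonal) → not eligible.
Meal Allowance — status full-time ✗ (requires seasonal) → not eligible.
Paid Sabbatical — status full-time ✗ (requires seasonal) → not eligible.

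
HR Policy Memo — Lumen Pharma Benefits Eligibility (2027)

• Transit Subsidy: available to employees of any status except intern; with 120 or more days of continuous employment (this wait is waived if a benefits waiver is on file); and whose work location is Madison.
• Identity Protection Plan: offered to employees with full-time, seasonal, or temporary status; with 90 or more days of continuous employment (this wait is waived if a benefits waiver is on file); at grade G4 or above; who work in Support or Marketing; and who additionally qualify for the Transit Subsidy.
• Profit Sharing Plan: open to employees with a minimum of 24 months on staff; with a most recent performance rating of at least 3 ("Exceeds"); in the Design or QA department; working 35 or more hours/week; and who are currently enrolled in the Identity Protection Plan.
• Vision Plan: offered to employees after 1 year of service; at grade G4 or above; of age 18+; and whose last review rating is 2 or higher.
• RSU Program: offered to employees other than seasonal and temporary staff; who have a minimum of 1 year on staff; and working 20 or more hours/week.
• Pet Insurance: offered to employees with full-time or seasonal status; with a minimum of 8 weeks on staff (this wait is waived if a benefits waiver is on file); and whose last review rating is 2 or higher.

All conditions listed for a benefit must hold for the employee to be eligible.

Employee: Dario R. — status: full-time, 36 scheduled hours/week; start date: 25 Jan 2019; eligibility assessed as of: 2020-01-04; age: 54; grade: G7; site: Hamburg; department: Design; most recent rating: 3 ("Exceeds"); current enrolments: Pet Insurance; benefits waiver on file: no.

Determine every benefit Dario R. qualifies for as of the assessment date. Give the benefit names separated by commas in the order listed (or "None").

Service from 25 Jan 2019 to 2020-01-04: 344 days.
Transit Subsidy — status full-time ✓ (not excluded); no waiver, service 344 days ≥ 120 days ✓; site Hamburg ✗ (not Madison) → not eligible.
Identity Protection Plan — status full-time ✓; no waiver, service 344 days ≥ 90 days ✓; grade G7 ≥ G4 ✓; dept Design ✗ → not eligible.
Profit Sharing Plan — service 344 days < 24 months (≈720 days) ✗ → not eligible.
Vision Plan — service 344 days < 1 year (≈365 days) ✗ → not eligible.
RSU Program — status full-time ✓ (not excluded); service 344 days < 1 year (≈365 days) ✗ → not eligible.
Pet Insurance — status full-time ✓; no waiver, service 344 days ≥ 8 weeks (≈56 days) ✓; rating 3 ≥ 2 ✓ → eligible.

Pet Insurance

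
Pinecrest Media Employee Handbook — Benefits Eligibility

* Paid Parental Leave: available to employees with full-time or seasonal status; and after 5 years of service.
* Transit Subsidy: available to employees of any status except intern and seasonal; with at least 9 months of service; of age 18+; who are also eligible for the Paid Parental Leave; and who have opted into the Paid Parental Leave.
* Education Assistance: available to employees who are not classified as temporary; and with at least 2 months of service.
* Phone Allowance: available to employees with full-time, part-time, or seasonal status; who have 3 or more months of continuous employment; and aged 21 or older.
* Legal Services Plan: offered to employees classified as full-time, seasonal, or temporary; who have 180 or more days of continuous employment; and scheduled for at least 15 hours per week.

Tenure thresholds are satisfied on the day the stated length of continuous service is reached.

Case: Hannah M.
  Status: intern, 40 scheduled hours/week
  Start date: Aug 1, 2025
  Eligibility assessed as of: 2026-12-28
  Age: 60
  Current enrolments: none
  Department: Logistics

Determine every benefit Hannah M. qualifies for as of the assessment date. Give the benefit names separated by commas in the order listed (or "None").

Education Assistance

Service from Aug 1, 2025 to 2026-12-28: 514 days.
Paid Parental Leave — status intern ✗ (requires full-time or seasonal) → not eligible.
Transit Subsidy — status intern ✗ (excluded) → not eligible.
Education Assistance — status intern ✓ (not excluded); service 514 days ≥ 2 months (≈60 days) ✓ → eligible.
Phone Allowance — status intern ✗ (requires full-time, part-time, or seasonal) → not eligible.
Legal Services Plan — status intern ✗ (requires full-time, seasonal, or temporary) → not eligible.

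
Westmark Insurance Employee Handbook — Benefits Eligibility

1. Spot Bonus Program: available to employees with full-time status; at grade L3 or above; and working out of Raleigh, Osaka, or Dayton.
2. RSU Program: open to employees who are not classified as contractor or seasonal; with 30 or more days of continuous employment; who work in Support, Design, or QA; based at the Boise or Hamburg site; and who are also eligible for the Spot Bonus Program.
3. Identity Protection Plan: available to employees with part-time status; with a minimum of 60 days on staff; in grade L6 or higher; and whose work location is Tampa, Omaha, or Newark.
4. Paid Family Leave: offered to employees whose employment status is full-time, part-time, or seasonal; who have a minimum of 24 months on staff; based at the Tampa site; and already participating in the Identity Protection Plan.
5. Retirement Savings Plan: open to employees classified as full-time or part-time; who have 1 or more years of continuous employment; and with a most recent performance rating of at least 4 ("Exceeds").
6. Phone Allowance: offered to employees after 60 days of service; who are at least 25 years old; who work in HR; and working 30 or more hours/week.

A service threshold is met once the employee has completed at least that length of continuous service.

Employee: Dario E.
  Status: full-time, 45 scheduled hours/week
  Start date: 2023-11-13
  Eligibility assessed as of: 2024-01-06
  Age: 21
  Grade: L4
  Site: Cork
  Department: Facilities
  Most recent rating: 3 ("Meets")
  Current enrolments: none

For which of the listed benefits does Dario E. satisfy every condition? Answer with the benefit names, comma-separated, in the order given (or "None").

None

Service from 2023-11-13 to 2024-01-06: 54 days.
Spot Bonus Program — status full-time ✓; grade L4 ≥ L3 ✓; site Cork ✗ (not Raleigh, Osaka, or Dayton) → not eligible.
RSU Program — status full-time ✓ (not excluded); service 54 days ≥ 30 days ✓; dept Facilities ✗ → not eligible.
Identity Protection Plan — status full-time ✗ (requires part-time) → not eligible.
Paid Family Leave — status full-time ✓; service 54 days < 24 months (≈720 days) ✗ → not eligible.
Retirement Savings Plan — status full-time ✓; service 54 days < 1 year (≈365 days) ✗ → not eligible.
Phone Allowance — service 54 days < 60 days ✗ → not eligible.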